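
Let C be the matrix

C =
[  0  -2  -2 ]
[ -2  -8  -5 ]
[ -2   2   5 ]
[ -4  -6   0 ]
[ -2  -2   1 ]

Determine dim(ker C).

Row reduce to echelon form.
Swap R1 ↔ R2
R3 ← R3 − R1: [0, 10, 10]
R4 ← R4 − (2)·R1: [0, 10, 10]
R5 ← R5 − R1: [0, 6, 6]
R3 ← R3 + (5)·R2: [0, 0, 0]
R4 ← R4 + (5)·R2: [0, 0, 0]
R5 ← R5 + (3)·R2: [0, 0, 0]
2 nonzero rows, so rank(C) = 2.
C has 3 columns; by rank–nullity, nullity = 3 − 2 = 1.

1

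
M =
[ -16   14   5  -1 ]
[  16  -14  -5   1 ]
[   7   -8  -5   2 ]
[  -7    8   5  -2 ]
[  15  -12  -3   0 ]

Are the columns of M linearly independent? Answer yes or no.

Row reduce M to echelon form.
R2 ← R2 + R1: [0, 0, 0, 0]
R3 ← R3 + (7/16)·R1: [0, -15/8, -45/16, 25/16]
R4 ← R4 − (7/16)·R1: [0, 15/8, 45/16, -25/16]
R5 ← R5 + (15/16)·R1: [0, 9/8, 27/16, -15/16]
Swap R2 ↔ R3
R4 ← R4 + R2: [0, 0, 0, 0]
R5 ← R5 + (3/5)·R2: [0, 0, 0, 0]
2 pivots among 4 columns.
Only 2 < 4 pivot columns, so the columns are linearly dependent.

no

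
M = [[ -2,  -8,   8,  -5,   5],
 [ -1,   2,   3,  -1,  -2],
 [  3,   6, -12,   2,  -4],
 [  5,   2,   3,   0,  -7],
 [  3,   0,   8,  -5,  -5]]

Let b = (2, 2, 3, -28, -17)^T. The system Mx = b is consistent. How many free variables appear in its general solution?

Row reduce the augmented matrix [M | b].
R2 ← R2 − (1/2)·R1: [0, 6, -1, 3/2, -9/2, 1]
R3 ← R3 + (3/2)·R1: [0, -6, 0, -11/2, 7/2, 6]
R4 ← R4 + (5/2)·R1: [0, -18, 23, -25/2, 11/2, -23]
R5 ← R5 + (3/2)·R1: [0, -12, 20, -25/2, 5/2, -14]
R3 ← R3 + R2: [0, 0, -1, -4, -1, 7]
R4 ← R4 + (3)·R2: [0, 0, 20, -8, -8, -20]
R5 ← R5 + (2)·R2: [0, 0, 18, -19/2, -13/2, -12]
R4 ← R4 + (20)·R3: [0, 0, 0, -88, -28, 120]
R5 ← R5 + (18)·R3: [0, 0, 0, -163/2, -49/2, 114]
R5 ← R5 − (163/176)·R4: [0, 0, 0, 0, 63/44, 63/22]
The echelon form has 5 nonzero rows, and every pivot lies in the first 5 columns, so rank(M) = rank([M|b]) = 5.
The system is consistent.
Free variables = (unknowns) − (rank) = 5 − 5 = 0.

0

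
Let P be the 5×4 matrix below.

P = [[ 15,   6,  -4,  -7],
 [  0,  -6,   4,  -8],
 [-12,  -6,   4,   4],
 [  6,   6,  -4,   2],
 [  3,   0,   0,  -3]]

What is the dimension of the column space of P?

Row reduce to echelon form.
R3 ← R3 + (4/5)·R1: [0, -6/5, 4/5, -8/5]
R4 ← R4 − (2/5)·R1: [0, 18/5, -12/5, 24/5]
R5 ← R5 − (1/5)·R1: [0, -6/5, 4/5, -8/5]
R3 ← R3 − (1/5)·R2: [0, 0, 0, 0]
R4 ← R4 + (3/5)·R2: [0, 0, 0, 0]
R5 ← R5 − (1/5)·R2: [0, 0, 0, 0]
Echelon form has 2 nonzero rows, so rank(P) = 2.
The column space has dimension equal to the rank: 2.

2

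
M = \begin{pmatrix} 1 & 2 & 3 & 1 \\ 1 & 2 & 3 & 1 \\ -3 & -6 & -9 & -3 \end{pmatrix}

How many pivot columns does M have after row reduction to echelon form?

1

Row reduce to echelon form.
R2 ← R2 − R1: [0, 0, 0, 0]
R3 ← R3 + (3)·R1: [0, 0, 0, 0]
Echelon form has 1 nonzero row, so rank(M) = 1.
Each nonzero row contributes one pivot column: 1 pivot columns.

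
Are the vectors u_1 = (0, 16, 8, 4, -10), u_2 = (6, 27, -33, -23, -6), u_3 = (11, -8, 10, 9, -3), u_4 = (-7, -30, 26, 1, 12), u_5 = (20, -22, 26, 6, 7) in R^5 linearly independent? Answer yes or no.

Form the matrix with these vectors as rows and row reduce.
Swap R1 ↔ R2
R3 ← R3 − (11/6)·R1: [0, -115/2, 141/2, 307/6, 8]
R4 ← R4 + (7/6)·R1: [0, 3/2, -25/2, -155/6, 5]
R5 ← R5 − (10/3)·R1: [0, -112, 136, 248/3, 27]
R3 ← R3 + (115/32)·R2: [0, 0, 397/4, 1573/24, -447/16]
R4 ← R4 − (3/32)·R2: [0, 0, -53/4, -629/24, 95/16]
R5 ← R5 + (7)·R2: [0, 0, 192, 332/3, -43]
R4 ← R4 + (53/397)·R3: [0, 0, 0, -6931/397, 1753/794]
R5 ← R5 − (768/397)·R3: [0, 0, 0, -19204/1191, 4385/397]
R5 ← R5 − (19204/20793)·R4: [0, 0, 0, 0, 187267/20793]
5 nonzero rows, so the 5 vectors span a space of dimension 5.
Since 5 = 5, the vectors are linearly independent.

yes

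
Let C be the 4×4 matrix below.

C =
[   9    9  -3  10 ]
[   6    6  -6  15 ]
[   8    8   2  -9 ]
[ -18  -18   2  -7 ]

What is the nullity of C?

1

Row reduce to echelon form.
R2 ← R2 − (2/3)·R1: [0, 0, -4, 25/3]
R3 ← R3 − (8/9)·R1: [0, 0, 14/3, -161/9]
R4 ← R4 + (2)·R1: [0, 0, -4, 13]
R3 ← R3 + (7/6)·R2: [0, 0, 0, -49/6]
R4 ← R4 − R2: [0, 0, 0, 14/3]
R4 ← R4 + (4/7)·R3: [0, 0, 0, 0]
3 nonzero rows, so rank(C) = 3.
C has 4 columns; by rank–nullity, nullity = 4 − 3 = 1.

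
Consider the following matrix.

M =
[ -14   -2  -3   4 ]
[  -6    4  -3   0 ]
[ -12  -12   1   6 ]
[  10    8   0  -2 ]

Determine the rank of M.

Row reduce to echelon form.
R2 ← R2 − (3/7)·R1: [0, 34/7, -12/7, -12/7]
R3 ← R3 − (6/7)·R1: [0, -72/7, 25/7, 18/7]
R4 ← R4 + (5/7)·R1: [0, 46/7, -15/7, 6/7]
R3 ← R3 + (36/17)·R2: [0, 0, -1/17, -18/17]
R4 ← R4 − (23/17)·R2: [0, 0, 3/17, 54/17]
R4 ← R4 + (3)·R3: [0, 0, 0, 0]
Echelon form has 3 nonzero rows, so rank(M) = 3.

3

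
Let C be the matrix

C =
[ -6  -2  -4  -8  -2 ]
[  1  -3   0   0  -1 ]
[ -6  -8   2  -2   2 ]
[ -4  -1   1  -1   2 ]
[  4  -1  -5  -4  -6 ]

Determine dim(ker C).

2

Row reduce to echelon form.
R2 ← R2 + (1/6)·R1: [0, -10/3, -2/3, -4/3, -4/3]
R3 ← R3 − R1: [0, -6, 6, 6, 4]
R4 ← R4 − (2/3)·R1: [0, 1/3, 11/3, 13/3, 10/3]
R5 ← R5 + (2/3)·R1: [0, -7/3, -23/3, -28/3, -22/3]
R3 ← R3 − (9/5)·R2: [0, 0, 36/5, 42/5, 32/5]
R4 ← R4 + (1/10)·R2: [0, 0, 18/5, 21/5, 16/5]
R5 ← R5 − (7/10)·R2: [0, 0, -36/5, -42/5, -32/5]
R4 ← R4 − (1/2)·R3: [0, 0, 0, 0, 0]
R5 ← R5 + R3: [0, 0, 0, 0, 0]
3 nonzero rows, so rank(C) = 3.
C has 5 columns; by rank–nullity, nullity = 5 − 3 = 2.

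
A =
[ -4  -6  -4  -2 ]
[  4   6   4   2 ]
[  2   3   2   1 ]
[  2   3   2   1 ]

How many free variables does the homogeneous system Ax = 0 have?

3

Row reduce to echelon form.
R2 ← R2 + R1: [0, 0, 0, 0]
R3 ← R3 + (1/2)·R1: [0, 0, 0, 0]
R4 ← R4 + (1/2)·R1: [0, 0, 0, 0]
1 nonzero row, so rank(A) = 1.
A has 4 columns; by rank–nullity, nullity = 4 − 1 = 3.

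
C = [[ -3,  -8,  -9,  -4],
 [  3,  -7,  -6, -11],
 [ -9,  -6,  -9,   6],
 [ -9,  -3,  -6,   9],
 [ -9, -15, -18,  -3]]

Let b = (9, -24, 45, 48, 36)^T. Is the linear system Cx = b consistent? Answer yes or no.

yes

Row reduce the augmented matrix [C | b].
R2 ← R2 + R1: [0, -15, -15, -15, -15]
R3 ← R3 − (3)·R1: [0, 18, 18, 18, 18]
R4 ← R4 − (3)·R1: [0, 21, 21, 21, 21]
R5 ← R5 − (3)·R1: [0, 9, 9, 9, 9]
R3 ← R3 + (6/5)·R2: [0, 0, 0, 0, 0]
R4 ← R4 + (7/5)·R2: [0, 0, 0, 0, 0]
R5 ← R5 + (3/5)·R2: [0, 0, 0, 0, 0]
The echelon form has 2 nonzero rows, and every pivot lies in the first 4 columns, so rank(C) = rank([C|b]) = 2.
The system is consistent.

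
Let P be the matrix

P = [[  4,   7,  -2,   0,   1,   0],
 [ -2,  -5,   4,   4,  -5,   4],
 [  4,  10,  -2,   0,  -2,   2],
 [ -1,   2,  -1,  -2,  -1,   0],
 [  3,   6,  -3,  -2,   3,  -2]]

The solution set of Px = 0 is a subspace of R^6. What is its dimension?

Row reduce to echelon form.
R2 ← R2 + (1/2)·R1: [0, -3/2, 3, 4, -9/2, 4]
R3 ← R3 − R1: [0, 3, 0, 0, -3, 2]
R4 ← R4 + (1/4)·R1: [0, 15/4, -3/2, -2, -3/4, 0]
R5 ← R5 − (3/4)·R1: [0, 3/4, -3/2, -2, 9/4, -2]
R3 ← R3 + (2)·R2: [0, 0, 6, 8, -12, 10]
R4 ← R4 + (5/2)·R2: [0, 0, 6, 8, -12, 10]
R5 ← R5 + (1/2)·R2: [0, 0, 0, 0, 0, 0]
R4 ← R4 − R3: [0, 0, 0, 0, 0, 0]
3 nonzero rows, so rank(P) = 3.
P has 6 columns; by rank–nullity, nullity = 6 − 3 = 3.

3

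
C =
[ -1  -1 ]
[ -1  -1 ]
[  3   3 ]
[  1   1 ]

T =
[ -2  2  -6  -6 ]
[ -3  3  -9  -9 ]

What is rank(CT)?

First compute CT:
[[  5,  -5,  15,  15],
 [  5,  -5,  15,  15],
 [-15,  15, -45, -45],
 [ -5,   5, -15, -15]]
Now row reduce the product.
R2 ← R2 − R1: [0, 0, 0, 0]
R3 ← R3 + (3)·R1: [0, 0, 0, 0]
R4 ← R4 + R1: [0, 0, 0, 0]
1 nonzero row, so rank(CT) = 1.

1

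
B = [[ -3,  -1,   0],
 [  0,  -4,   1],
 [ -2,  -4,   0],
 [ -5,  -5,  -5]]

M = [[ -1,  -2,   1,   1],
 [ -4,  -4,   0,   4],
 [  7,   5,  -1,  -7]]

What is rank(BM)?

3

First compute BM:
[[  7,  10,  -3,  -7],
 [ 23,  21,  -1, -23],
 [ 18,  20,  -2, -18],
 [-10,   5,   0,  10]]
Now row reduce the product.
R2 ← R2 − (23/7)·R1: [0, -83/7, 62/7, 0]
R3 ← R3 − (18/7)·R1: [0, -40/7, 40/7, 0]
R4 ← R4 + (10/7)·R1: [0, 135/7, -30/7, 0]
R3 ← R3 − (40/83)·R2: [0, 0, 120/83, 0]
R4 ← R4 + (135/83)·R2: [0, 0, 840/83, 0]
R4 ← R4 − (7)·R3: [0, 0, 0, 0]
3 nonzero rows, so rank(BM) = 3.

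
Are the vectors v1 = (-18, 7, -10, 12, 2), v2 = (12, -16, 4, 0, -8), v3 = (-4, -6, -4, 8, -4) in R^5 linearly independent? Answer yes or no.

Form the matrix with these vectors as rows and row reduce.
R2 ← R2 + (2/3)·R1: [0, -34/3, -8/3, 8, -20/3]
R3 ← R3 − (2/9)·R1: [0, -68/9, -16/9, 16/3, -40/9]
R3 ← R3 − (2/3)·R2: [0, 0, 0, 0, 0]
2 nonzero rows, so the 3 vectors span a space of dimension 2.
Since 2 < 3, the vectors are linearly dependent.

no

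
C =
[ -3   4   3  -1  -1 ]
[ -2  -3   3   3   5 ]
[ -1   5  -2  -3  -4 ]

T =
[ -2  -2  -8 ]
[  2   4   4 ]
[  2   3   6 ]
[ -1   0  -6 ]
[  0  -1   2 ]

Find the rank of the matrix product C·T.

First compute CT:
[[ 21,  32,  62],
 [  1,  -4,  14],
 [ 11,  20,  26]]
Now row reduce the product.
R2 ← R2 − (1/21)·R1: [0, -116/21, 232/21]
R3 ← R3 − (11/21)·R1: [0, 68/21, -136/21]
R3 ← R3 + (17/29)·R2: [0, 0, 0]
2 nonzero rows, so rank(CT) = 2.

2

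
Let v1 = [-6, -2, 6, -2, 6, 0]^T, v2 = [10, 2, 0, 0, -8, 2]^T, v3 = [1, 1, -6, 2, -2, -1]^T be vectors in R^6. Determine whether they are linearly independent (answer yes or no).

Form the matrix with these vectors as rows and row reduce.
R2 ← R2 + (5/3)·R1: [0, -4/3, 10, -10/3, 2, 2]
R3 ← R3 + (1/6)·R1: [0, 2/3, -5, 5/3, -1, -1]
R3 ← R3 + (1/2)·R2: [0, 0, 0, 0, 0, 0]
2 nonzero rows, so the 3 vectors span a space of dimension 2.
Since 2 < 3, the vectors are linearly dependent.

no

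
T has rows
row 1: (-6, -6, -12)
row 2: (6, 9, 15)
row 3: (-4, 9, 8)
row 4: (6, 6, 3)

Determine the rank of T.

3

Row reduce to echelon form.
R2 ← R2 + R1: [0, 3, 3]
R3 ← R3 − (2/3)·R1: [0, 13, 16]
R4 ← R4 + R1: [0, 0, -9]
R3 ← R3 − (13/3)·R2: [0, 0, 3]
R4 ← R4 + (3)·R3: [0, 0, 0]
Echelon form has 3 nonzero rows, so rank(T) = 3.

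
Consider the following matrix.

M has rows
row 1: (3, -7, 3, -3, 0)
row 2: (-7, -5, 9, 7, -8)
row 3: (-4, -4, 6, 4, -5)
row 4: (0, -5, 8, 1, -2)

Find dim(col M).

3

Row reduce to echelon form.
R2 ← R2 + (7/3)·R1: [0, -64/3, 16, 0, -8]
R3 ← R3 + (4/3)·R1: [0, -40/3, 10, 0, -5]
R3 ← R3 − (5/8)·R2: [0, 0, 0, 0, 0]
R4 ← R4 − (15/64)·R2: [0, 0, 17/4, 1, -1/8]
Swap R3 ↔ R4
Echelon form has 3 nonzero rows, so rank(M) = 3.
The column space has dimension equal to the rank: 3.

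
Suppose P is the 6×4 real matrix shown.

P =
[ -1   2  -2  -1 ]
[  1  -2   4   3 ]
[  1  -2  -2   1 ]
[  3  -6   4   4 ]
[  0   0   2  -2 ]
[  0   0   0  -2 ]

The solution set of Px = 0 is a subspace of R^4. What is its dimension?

Row reduce to echelon form.
R2 ← R2 + R1: [0, 0, 2, 2]
R3 ← R3 + R1: [0, 0, -4, 0]
R4 ← R4 + (3)·R1: [0, 0, -2, 1]
R3 ← R3 + (2)·R2: [0, 0, 0, 4]
R4 ← R4 + R2: [0, 0, 0, 3]
R5 ← R5 − R2: [0, 0, 0, -4]
R4 ← R4 − (3/4)·R3: [0, 0, 0, 0]
R5 ← R5 + R3: [0, 0, 0, 0]
R6 ← R6 + (1/2)·R3: [0, 0, 0, 0]
3 nonzero rows, so rank(P) = 3.
P has 4 columns; by rank–nullity, nullity = 4 − 3 = 1.

1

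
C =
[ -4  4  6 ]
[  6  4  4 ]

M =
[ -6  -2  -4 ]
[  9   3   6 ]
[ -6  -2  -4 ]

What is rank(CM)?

1

First compute CM:
[[ 24,   8,  16],
 [-24,  -8, -16]]
Now row reduce the product.
R2 ← R2 + R1: [0, 0, 0]
1 nonzero row, so rank(CM) = 1.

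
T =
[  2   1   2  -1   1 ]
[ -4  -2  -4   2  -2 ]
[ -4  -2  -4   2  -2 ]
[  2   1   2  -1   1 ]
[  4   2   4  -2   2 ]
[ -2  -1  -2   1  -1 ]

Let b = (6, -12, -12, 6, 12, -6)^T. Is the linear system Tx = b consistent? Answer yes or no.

Row reduce the augmented matrix [T | b].
R2 ← R2 + (2)·R1: [0, 0, 0, 0, 0, 0]
R3 ← R3 + (2)·R1: [0, 0, 0, 0, 0, 0]
R4 ← R4 − R1: [0, 0, 0, 0, 0, 0]
R5 ← R5 − (2)·R1: [0, 0, 0, 0, 0, 0]
R6 ← R6 + R1: [0, 0, 0, 0, 0, 0]
The echelon form has 1 nonzero rows, and every pivot lies in the first 5 columns, so rank(T) = rank([T|b]) = 1.
The system is consistent.

yes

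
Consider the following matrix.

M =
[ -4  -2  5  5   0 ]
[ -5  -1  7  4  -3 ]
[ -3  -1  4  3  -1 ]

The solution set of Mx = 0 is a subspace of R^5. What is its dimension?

3

Row reduce to echelon form.
R2 ← R2 − (5/4)·R1: [0, 3/2, 3/4, -9/4, -3]
R3 ← R3 − (3/4)·R1: [0, 1/2, 1/4, -3/4, -1]
R3 ← R3 − (1/3)·R2: [0, 0, 0, 0, 0]
2 nonzero rows, so rank(M) = 2.
M has 5 columns; by rank–nullity, nullity = 5 − 2 = 3.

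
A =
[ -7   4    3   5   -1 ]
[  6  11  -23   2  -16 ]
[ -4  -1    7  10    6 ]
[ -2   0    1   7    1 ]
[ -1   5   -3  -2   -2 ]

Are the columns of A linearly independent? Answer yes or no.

Row reduce A to echelon form.
R2 ← R2 + (6/7)·R1: [0, 101/7, -143/7, 44/7, -118/7]
R3 ← R3 − (4/7)·R1: [0, -23/7, 37/7, 50/7, 46/7]
R4 ← R4 − (2/7)·R1: [0, -8/7, 1/7, 39/7, 9/7]
R5 ← R5 − (1/7)·R1: [0, 31/7, -24/7, -19/7, -13/7]
R3 ← R3 + (23/101)·R2: [0, 0, 64/101, 866/101, 276/101]
R4 ← R4 + (8/101)·R2: [0, 0, -149/101, 613/101, -5/101]
R5 ← R5 − (31/101)·R2: [0, 0, 287/101, -469/101, 335/101]
R4 ← R4 + (149/64)·R3: [0, 0, 0, 833/32, 101/16]
R5 ← R5 − (287/64)·R3: [0, 0, 0, -1379/32, -143/16]
R5 ← R5 + (197/119)·R4: [0, 0, 0, 0, 180/119]
5 pivots among 5 columns.
Every column is a pivot column, so the columns are linearly independent.

yes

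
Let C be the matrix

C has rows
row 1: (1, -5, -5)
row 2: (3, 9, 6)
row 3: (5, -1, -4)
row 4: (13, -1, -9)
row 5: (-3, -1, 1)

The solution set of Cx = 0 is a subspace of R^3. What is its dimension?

1

Row reduce to echelon form.
R2 ← R2 − (3)·R1: [0, 24, 21]
R3 ← R3 − (5)·R1: [0, 24, 21]
R4 ← R4 − (13)·R1: [0, 64, 56]
R5 ← R5 + (3)·R1: [0, -16, -14]
R3 ← R3 − R2: [0, 0, 0]
R4 ← R4 − (8/3)·R2: [0, 0, 0]
R5 ← R5 + (2/3)·R2: [0, 0, 0]
2 nonzero rows, so rank(C) = 2.
C has 3 columns; by rank–nullity, nullity = 3 − 2 = 1.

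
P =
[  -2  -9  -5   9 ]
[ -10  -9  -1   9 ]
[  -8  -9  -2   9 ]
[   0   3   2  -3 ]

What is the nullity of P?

Row reduce to echelon form.
R2 ← R2 − (5)·R1: [0, 36, 24, -36]
R3 ← R3 − (4)·R1: [0, 27, 18, -27]
R3 ← R3 − (3/4)·R2: [0, 0, 0, 0]
R4 ← R4 − (1/12)·R2: [0, 0, 0, 0]
2 nonzero rows, so rank(P) = 2.
P has 4 columns; by rank–nullity, nullity = 4 − 2 = 2.

2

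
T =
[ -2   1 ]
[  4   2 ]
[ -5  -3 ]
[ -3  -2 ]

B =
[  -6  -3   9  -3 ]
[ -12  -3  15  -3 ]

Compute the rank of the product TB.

2

First compute TB:
[[  0,   3,  -3,   3],
 [-48, -18,  66, -18],
 [ 66,  24, -90,  24],
 [ 42,  15, -57,  15]]
Now row reduce the product.
Swap R1 ↔ R2
R3 ← R3 + (11/8)·R1: [0, -3/4, 3/4, -3/4]
R4 ← R4 + (7/8)·R1: [0, -3/4, 3/4, -3/4]
R3 ← R3 + (1/4)·R2: [0, 0, 0, 0]
R4 ← R4 + (1/4)·R2: [0, 0, 0, 0]
2 nonzero rows, so rank(TB) = 2.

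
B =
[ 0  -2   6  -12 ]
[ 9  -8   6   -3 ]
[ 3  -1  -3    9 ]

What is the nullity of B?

Row reduce to echelon form.
Swap R1 ↔ R2
R3 ← R3 − (1/3)·R1: [0, 5/3, -5, 10]
R3 ← R3 + (5/6)·R2: [0, 0, 0, 0]
2 nonzero rows, so rank(B) = 2.
B has 4 columns; by rank–nullity, nullity = 4 − 2 = 2.

2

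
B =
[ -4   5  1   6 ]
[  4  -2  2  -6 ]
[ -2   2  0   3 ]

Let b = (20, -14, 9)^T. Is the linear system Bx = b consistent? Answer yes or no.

Row reduce the augmented matrix [B | b].
R2 ← R2 + R1: [0, 3, 3, 0, 6]
R3 ← R3 − (1/2)·R1: [0, -1/2, -1/2, 0, -1]
R3 ← R3 + (1/6)·R2: [0, 0, 0, 0, 0]
The echelon form has 2 nonzero rows, and every pivot lies in the first 4 columns, so rank(B) = rank([B|b]) = 2.
The system is consistent.

yes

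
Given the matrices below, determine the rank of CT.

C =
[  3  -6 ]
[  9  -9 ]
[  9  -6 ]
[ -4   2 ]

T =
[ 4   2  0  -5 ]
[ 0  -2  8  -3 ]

First compute CT:
[[ 12,  18, -48,   3],
 [ 36,  36, -72, -18],
 [ 36,  30, -48, -27],
 [-16, -12,  16,  14]]
Now row reduce the product.
R2 ← R2 − (3)·R1: [0, -18, 72, -27]
R3 ← R3 − (3)·R1: [0, -24, 96, -36]
R4 ← R4 + (4/3)·R1: [0, 12, -48, 18]
R3 ← R3 − (4/3)·R2: [0, 0, 0, 0]
R4 ← R4 + (2/3)·R2: [0, 0, 0, 0]
2 nonzero rows, so rank(CT) = 2.

2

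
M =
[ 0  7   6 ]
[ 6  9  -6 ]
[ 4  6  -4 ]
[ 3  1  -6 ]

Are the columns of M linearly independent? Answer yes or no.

no

Row reduce M to echelon form.
Swap R1 ↔ R2
R3 ← R3 − (2/3)·R1: [0, 0, 0]
R4 ← R4 − (1/2)·R1: [0, -7/2, -3]
R4 ← R4 + (1/2)·R2: [0, 0, 0]
2 pivots among 3 columns.
Only 2 < 3 pivot columns, so the columns are linearly dependent.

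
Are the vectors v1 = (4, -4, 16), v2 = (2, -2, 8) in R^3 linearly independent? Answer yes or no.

Form the matrix with these vectors as rows and row reduce.
R2 ← R2 − (1/2)·R1: [0, 0, 0]
1 nonzero row, so the 2 vectors span a space of dimension 1.
Since 1 < 2, the vectors are linearly dependent.

no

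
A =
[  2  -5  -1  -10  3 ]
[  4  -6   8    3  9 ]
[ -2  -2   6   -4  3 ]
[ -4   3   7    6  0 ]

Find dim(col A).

Row reduce to echelon form.
R2 ← R2 − (2)·R1: [0, 4, 10, 23, 3]
R3 ← R3 + R1: [0, -7, 5, -14, 6]
R4 ← R4 + (2)·R1: [0, -7, 5, -14, 6]
R3 ← R3 + (7/4)·R2: [0, 0, 45/2, 105/4, 45/4]
R4 ← R4 + (7/4)·R2: [0, 0, 45/2, 105/4, 45/4]
R4 ← R4 − R3: [0, 0, 0, 0, 0]
Echelon form has 3 nonzero rows, so rank(A) = 3.
The column space has dimension equal to the rank: 3.

3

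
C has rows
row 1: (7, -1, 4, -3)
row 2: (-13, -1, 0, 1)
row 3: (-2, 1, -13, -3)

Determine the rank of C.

Row reduce to echelon form.
R2 ← R2 + (13/7)·R1: [0, -20/7, 52/7, -32/7]
R3 ← R3 + (2/7)·R1: [0, 5/7, -83/7, -27/7]
R3 ← R3 + (1/4)·R2: [0, 0, -10, -5]
Echelon form has 3 nonzero rows, so rank(C) = 3.

3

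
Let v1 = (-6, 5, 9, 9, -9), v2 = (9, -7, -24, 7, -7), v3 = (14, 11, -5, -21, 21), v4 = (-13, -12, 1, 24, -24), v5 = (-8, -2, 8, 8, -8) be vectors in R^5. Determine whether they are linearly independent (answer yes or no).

no

Form the matrix with these vectors as rows and row reduce.
R2 ← R2 + (3/2)·R1: [0, 1/2, -21/2, 41/2, -41/2]
R3 ← R3 + (7/3)·R1: [0, 68/3, 16, 0, 0]
R4 ← R4 − (13/6)·R1: [0, -137/6, -37/2, 9/2, -9/2]
R5 ← R5 − (4/3)·R1: [0, -26/3, -4, -4, 4]
R3 ← R3 − (136/3)·R2: [0, 0, 492, -2788/3, 2788/3]
R4 ← R4 + (137/3)·R2: [0, 0, -498, 2822/3, -2822/3]
R5 ← R5 + (52/3)·R2: [0, 0, -186, 1054/3, -1054/3]
R4 ← R4 + (83/82)·R3: [0, 0, 0, 0, 0]
R5 ← R5 + (31/82)·R3: [0, 0, 0, 0, 0]
3 nonzero rows, so the 5 vectors span a space of dimension 3.
Since 3 < 5, the vectors are linearly dependent.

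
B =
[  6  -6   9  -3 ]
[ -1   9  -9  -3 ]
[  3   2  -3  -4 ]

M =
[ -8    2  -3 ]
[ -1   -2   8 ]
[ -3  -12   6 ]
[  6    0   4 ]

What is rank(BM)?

3

First compute BM:
[[-87, -84, -24],
 [  8,  88,   9],
 [-41,  38, -27]]
Now row reduce the product.
R2 ← R2 + (8/87)·R1: [0, 2328/29, 197/29]
R3 ← R3 − (41/87)·R1: [0, 2250/29, -455/29]
R3 ← R3 − (375/388)·R2: [0, 0, -8635/388]
3 nonzero rows, so rank(BM) = 3.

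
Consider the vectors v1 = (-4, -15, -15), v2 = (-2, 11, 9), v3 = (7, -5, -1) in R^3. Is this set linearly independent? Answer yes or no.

yes

Form the matrix with these vectors as rows and row reduce.
R2 ← R2 − (1/2)·R1: [0, 37/2, 33/2]
R3 ← R3 + (7/4)·R1: [0, -125/4, -109/4]
R3 ← R3 + (125/74)·R2: [0, 0, 23/37]
3 nonzero rows, so the 3 vectors span a space of dimension 3.
Since 3 = 3, the vectors are linearly independent.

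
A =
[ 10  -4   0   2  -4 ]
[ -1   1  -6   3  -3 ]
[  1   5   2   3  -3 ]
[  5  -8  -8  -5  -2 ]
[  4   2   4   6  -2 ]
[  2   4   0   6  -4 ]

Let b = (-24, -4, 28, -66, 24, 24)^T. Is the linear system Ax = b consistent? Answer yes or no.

Row reduce the augmented matrix [A | b].
R2 ← R2 + (1/10)·R1: [0, 3/5, -6, 16/5, -17/5, -32/5]
R3 ← R3 − (1/10)·R1: [0, 27/5, 2, 14/5, -13/5, 152/5]
R4 ← R4 − (1/2)·R1: [0, -6, -8, -6, 0, -54]
R5 ← R5 − (2/5)·R1: [0, 18/5, 4, 26/5, -2/5, 168/5]
R6 ← R6 − (1/5)·R1: [0, 24/5, 0, 28/5, -16/5, 144/5]
R3 ← R3 − (9)·R2: [0, 0, 56, -26, 28, 88]
R4 ← R4 + (10)·R2: [0, 0, -68, 26, -34, -118]
R5 ← R5 − (6)·R2: [0, 0, 40, -14, 20, 72]
R6 ← R6 − (8)·R2: [0, 0, 48, -20, 24, 80]
R4 ← R4 + (17/14)·R3: [0, 0, 0, -39/7, 0, -78/7]
R5 ← R5 − (5/7)·R3: [0, 0, 0, 32/7, 0, 64/7]
R6 ← R6 − (6/7)·R3: [0, 0, 0, 16/7, 0, 32/7]
R5 ← R5 + (32/39)·R4: [0, 0, 0, 0, 0, 0]
R6 ← R6 + (16/39)·R4: [0, 0, 0, 0, 0, 0]
The echelon form has 4 nonzero rows, and every pivot lies in the first 5 columns, so rank(A) = rank([A|b]) = 4.
The system is consistent.

yes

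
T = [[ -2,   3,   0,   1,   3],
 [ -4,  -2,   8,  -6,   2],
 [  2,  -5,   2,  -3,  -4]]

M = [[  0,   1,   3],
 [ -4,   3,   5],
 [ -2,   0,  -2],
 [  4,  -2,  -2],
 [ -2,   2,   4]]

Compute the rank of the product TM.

2

First compute TM:
[[-14,  11,  19],
 [-36,   6, -18],
 [ 12, -15, -33]]
Now row reduce the product.
R2 ← R2 − (18/7)·R1: [0, -156/7, -468/7]
R3 ← R3 + (6/7)·R1: [0, -39/7, -117/7]
R3 ← R3 − (1/4)·R2: [0, 0, 0]
2 nonzero rows, so rank(TM) = 2.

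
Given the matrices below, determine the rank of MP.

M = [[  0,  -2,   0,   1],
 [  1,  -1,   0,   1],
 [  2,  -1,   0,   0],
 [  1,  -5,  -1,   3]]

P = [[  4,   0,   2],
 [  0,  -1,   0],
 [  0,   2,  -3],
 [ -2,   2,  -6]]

3

First compute MP:
[[ -2,   4,  -6],
 [  2,   3,  -4],
 [  8,   1,   4],
 [ -2,   9, -13]]
Now row reduce the product.
R2 ← R2 + R1: [0, 7, -10]
R3 ← R3 + (4)·R1: [0, 17, -20]
R4 ← R4 − R1: [0, 5, -7]
R3 ← R3 − (17/7)·R2: [0, 0, 30/7]
R4 ← R4 − (5/7)·R2: [0, 0, 1/7]
R4 ← R4 − (1/30)·R3: [0, 0, 0]
3 nonzero rows, so rank(MP) = 3.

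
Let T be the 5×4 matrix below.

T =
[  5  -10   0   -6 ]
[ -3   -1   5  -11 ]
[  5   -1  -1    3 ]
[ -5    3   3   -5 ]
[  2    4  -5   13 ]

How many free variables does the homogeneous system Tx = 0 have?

1

Row reduce to echelon form.
R2 ← R2 + (3/5)·R1: [0, -7, 5, -73/5]
R3 ← R3 − R1: [0, 9, -1, 9]
R4 ← R4 + R1: [0, -7, 3, -11]
R5 ← R5 − (2/5)·R1: [0, 8, -5, 77/5]
R3 ← R3 + (9/7)·R2: [0, 0, 38/7, -342/35]
R4 ← R4 − R2: [0, 0, -2, 18/5]
R5 ← R5 + (8/7)·R2: [0, 0, 5/7, -9/7]
R4 ← R4 + (7/19)·R3: [0, 0, 0, 0]
R5 ← R5 − (5/38)·R3: [0, 0, 0, 0]
3 nonzero rows, so rank(T) = 3.
T has 4 columns; by rank–nullity, nullity = 4 − 3 = 1.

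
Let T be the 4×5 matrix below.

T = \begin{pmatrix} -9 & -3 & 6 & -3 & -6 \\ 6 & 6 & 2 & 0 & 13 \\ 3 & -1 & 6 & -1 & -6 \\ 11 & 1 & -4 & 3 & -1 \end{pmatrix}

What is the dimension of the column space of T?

Row reduce to echelon form.
R2 ← R2 + (2/3)·R1: [0, 4, 6, -2, 9]
R3 ← R3 + (1/3)·R1: [0, -2, 8, -2, -8]
R4 ← R4 + (11/9)·R1: [0, -8/3, 10/3, -2/3, -25/3]
R3 ← R3 + (1/2)·R2: [0, 0, 11, -3, -7/2]
R4 ← R4 + (2/3)·R2: [0, 0, 22/3, -2, -7/3]
R4 ← R4 − (2/3)·R3: [0, 0, 0, 0, 0]
Echelon form has 3 nonzero rows, so rank(T) = 3.
The column space has dimension equal to the rank: 3.

3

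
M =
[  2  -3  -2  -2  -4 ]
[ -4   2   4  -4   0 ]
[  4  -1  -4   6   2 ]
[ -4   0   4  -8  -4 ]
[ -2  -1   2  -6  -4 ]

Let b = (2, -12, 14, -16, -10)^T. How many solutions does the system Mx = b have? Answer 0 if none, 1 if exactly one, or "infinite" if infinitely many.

Row reduce the augmented matrix [M | b].
R2 ← R2 + (2)·R1: [0, -4, 0, -8, -8, -8]
R3 ← R3 − (2)·R1: [0, 5, 0, 10, 10, 10]
R4 ← R4 + (2)·R1: [0, -6, 0, -12, -12, -12]
R5 ← R5 + R1: [0, -4, 0, -8, -8, -8]
R3 ← R3 + (5/4)·R2: [0, 0, 0, 0, 0, 0]
R4 ← R4 − (3/2)·R2: [0, 0, 0, 0, 0, 0]
R5 ← R5 − R2: [0, 0, 0, 0, 0, 0]
The echelon form has 2 nonzero rows, and every pivot lies in the first 5 columns, so rank(M) = rank([M|b]) = 2.
The system is consistent.
rank = 2 < 5 unknowns, so there are infinitely many solutions.

infinite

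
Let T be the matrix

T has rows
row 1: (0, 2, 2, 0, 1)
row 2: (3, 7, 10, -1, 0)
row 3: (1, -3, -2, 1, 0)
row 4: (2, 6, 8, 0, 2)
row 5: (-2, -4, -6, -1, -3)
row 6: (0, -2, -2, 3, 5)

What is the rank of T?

Row reduce to echelon form.
Swap R1 ↔ R2
R3 ← R3 − (1/3)·R1: [0, -16/3, -16/3, 4/3, 0]
R4 ← R4 − (2/3)·R1: [0, 4/3, 4/3, 2/3, 2]
R5 ← R5 + (2/3)·R1: [0, 2/3, 2/3, -5/3, -3]
R3 ← R3 + (8/3)·R2: [0, 0, 0, 4/3, 8/3]
R4 ← R4 − (2/3)·R2: [0, 0, 0, 2/3, 4/3]
R5 ← R5 − (1/3)·R2: [0, 0, 0, -5/3, -10/3]
R6 ← R6 + R2: [0, 0, 0, 3, 6]
R4 ← R4 − (1/2)·R3: [0, 0, 0, 0, 0]
R5 ← R5 + (5/4)·R3: [0, 0, 0, 0, 0]
R6 ← R6 − (9/4)·R3: [0, 0, 0, 0, 0]
Echelon form has 3 nonzero rows, so rank(T) = 3.

3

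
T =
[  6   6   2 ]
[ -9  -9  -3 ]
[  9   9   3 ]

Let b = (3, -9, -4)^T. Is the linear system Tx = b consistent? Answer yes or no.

no

Row reduce the augmented matrix [T | b].
R2 ← R2 + (3/2)·R1: [0, 0, 0, -9/2]
R3 ← R3 − (3/2)·R1: [0, 0, 0, -17/2]
R3 ← R3 − (17/9)·R2: [0, 0, 0, 0]
The echelon form has 2 nonzero rows; the last pivot sits in the augmented column, so rank(T) = 1 but rank([T|b]) = 2.
Since the ranks differ, the system is inconsistent.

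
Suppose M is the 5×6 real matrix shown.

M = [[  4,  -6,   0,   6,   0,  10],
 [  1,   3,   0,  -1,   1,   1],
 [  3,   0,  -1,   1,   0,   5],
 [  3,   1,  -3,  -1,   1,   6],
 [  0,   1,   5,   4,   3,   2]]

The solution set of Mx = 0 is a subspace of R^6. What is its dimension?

2

Row reduce to echelon form.
R2 ← R2 − (1/4)·R1: [0, 9/2, 0, -5/2, 1, -3/2]
R3 ← R3 − (3/4)·R1: [0, 9/2, -1, -7/2, 0, -5/2]
R4 ← R4 − (3/4)·R1: [0, 11/2, -3, -11/2, 1, -3/2]
R3 ← R3 − R2: [0, 0, -1, -1, -1, -1]
R4 ← R4 − (11/9)·R2: [0, 0, -3, -22/9, -2/9, 1/3]
R5 ← R5 − (2/9)·R2: [0, 0, 5, 41/9, 25/9, 7/3]
R4 ← R4 − (3)·R3: [0, 0, 0, 5/9, 25/9, 10/3]
R5 ← R5 + (5)·R3: [0, 0, 0, -4/9, -20/9, -8/3]
R5 ← R5 + (4/5)·R4: [0, 0, 0, 0, 0, 0]
4 nonzero rows, so rank(M) = 4.
M has 6 columns; by rank–nullity, nullity = 6 − 4 = 2.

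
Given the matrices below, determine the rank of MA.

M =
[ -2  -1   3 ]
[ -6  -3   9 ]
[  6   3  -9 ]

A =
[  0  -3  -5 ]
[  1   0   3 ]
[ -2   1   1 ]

First compute MA:
[[ -7,   9,  10],
 [-21,  27,  30],
 [ 21, -27, -30]]
Now row reduce the product.
R2 ← R2 − (3)·R1: [0, 0, 0]
R3 ← R3 + (3)·R1: [0, 0, 0]
1 nonzero row, so rank(MA) = 1.

1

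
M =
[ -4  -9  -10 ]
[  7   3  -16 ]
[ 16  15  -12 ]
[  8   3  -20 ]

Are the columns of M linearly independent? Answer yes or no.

Row reduce M to echelon form.
R2 ← R2 + (7/4)·R1: [0, -51/4, -67/2]
R3 ← R3 + (4)·R1: [0, -21, -52]
R4 ← R4 + (2)·R1: [0, -15, -40]
R3 ← R3 − (28/17)·R2: [0, 0, 54/17]
R4 ← R4 − (20/17)·R2: [0, 0, -10/17]
R4 ← R4 + (5/27)·R3: [0, 0, 0]
3 pivots among 3 columns.
Every column is a pivot column, so the columns are linearly independent.

yes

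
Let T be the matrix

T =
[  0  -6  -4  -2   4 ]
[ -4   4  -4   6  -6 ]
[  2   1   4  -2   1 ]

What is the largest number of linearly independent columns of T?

2

Row reduce to echelon form.
Swap R1 ↔ R2
R3 ← R3 + (1/2)·R1: [0, 3, 2, 1, -2]
R3 ← R3 + (1/2)·R2: [0, 0, 0, 0, 0]
Echelon form has 2 nonzero rows, so rank(T) = 2.
The rank gives the maximum number of linearly independent columns: 2.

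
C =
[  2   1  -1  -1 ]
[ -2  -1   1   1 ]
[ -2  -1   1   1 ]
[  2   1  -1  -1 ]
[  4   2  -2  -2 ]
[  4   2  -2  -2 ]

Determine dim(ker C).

3

Row reduce to echelon form.
R2 ← R2 + R1: [0, 0, 0, 0]
R3 ← R3 + R1: [0, 0, 0, 0]
R4 ← R4 − R1: [0, 0, 0, 0]
R5 ← R5 − (2)·R1: [0, 0, 0, 0]
R6 ← R6 − (2)·R1: [0, 0, 0, 0]
1 nonzero row, so rank(C) = 1.
C has 4 columns; by rank–nullity, nullity = 4 − 1 = 3.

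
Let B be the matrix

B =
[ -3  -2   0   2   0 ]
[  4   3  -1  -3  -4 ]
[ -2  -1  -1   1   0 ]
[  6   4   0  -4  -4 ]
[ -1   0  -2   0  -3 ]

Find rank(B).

Row reduce to echelon form.
R2 ← R2 + (4/3)·R1: [0, 1/3, -1, -1/3, -4]
R3 ← R3 − (2/3)·R1: [0, 1/3, -1, -1/3, 0]
R4 ← R4 + (2)·R1: [0, 0, 0, 0, -4]
R5 ← R5 − (1/3)·R1: [0, 2/3, -2, -2/3, -3]
R3 ← R3 − R2: [0, 0, 0, 0, 4]
R5 ← R5 − (2)·R2: [0, 0, 0, 0, 5]
R4 ← R4 + R3: [0, 0, 0, 0, 0]
R5 ← R5 − (5/4)·R3: [0, 0, 0, 0, 0]
Echelon form has 3 nonzero rows, so rank(B) = 3.

3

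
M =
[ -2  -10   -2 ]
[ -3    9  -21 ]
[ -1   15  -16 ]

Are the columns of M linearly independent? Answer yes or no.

no

Row reduce M to echelon form.
R2 ← R2 − (3/2)·R1: [0, 24, -18]
R3 ← R3 − (1/2)·R1: [0, 20, -15]
R3 ← R3 − (5/6)·R2: [0, 0, 0]
2 pivots among 3 columns.
Only 2 < 3 pivot columns, so the columns are linearly dependent.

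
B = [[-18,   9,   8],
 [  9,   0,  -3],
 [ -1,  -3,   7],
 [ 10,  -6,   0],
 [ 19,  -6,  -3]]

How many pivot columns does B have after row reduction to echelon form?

Row reduce to echelon form.
R2 ← R2 + (1/2)·R1: [0, 9/2, 1]
R3 ← R3 − (1/18)·R1: [0, -7/2, 59/9]
R4 ← R4 + (5/9)·R1: [0, -1, 40/9]
R5 ← R5 + (19/18)·R1: [0, 7/2, 49/9]
R3 ← R3 + (7/9)·R2: [0, 0, 22/3]
R4 ← R4 + (2/9)·R2: [0, 0, 14/3]
R5 ← R5 − (7/9)·R2: [0, 0, 14/3]
R4 ← R4 − (7/11)·R3: [0, 0, 0]
R5 ← R5 − (7/11)·R3: [0, 0, 0]
Echelon form has 3 nonzero rows, so rank(B) = 3.
Each nonzero row contributes one pivot column: 3 pivot columns.

3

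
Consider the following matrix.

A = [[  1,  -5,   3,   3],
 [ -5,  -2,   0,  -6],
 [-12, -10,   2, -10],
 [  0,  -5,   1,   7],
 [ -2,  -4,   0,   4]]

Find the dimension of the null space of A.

Row reduce to echelon form.
R2 ← R2 + (5)·R1: [0, -27, 15, 9]
R3 ← R3 + (12)·R1: [0, -70, 38, 26]
R5 ← R5 + (2)·R1: [0, -14, 6, 10]
R3 ← R3 − (70/27)·R2: [0, 0, -8/9, 8/3]
R4 ← R4 − (5/27)·R2: [0, 0, -16/9, 16/3]
R5 ← R5 − (14/27)·R2: [0, 0, -16/9, 16/3]
R4 ← R4 − (2)·R3: [0, 0, 0, 0]
R5 ← R5 − (2)·R3: [0, 0, 0, 0]
3 nonzero rows, so rank(A) = 3.
A has 4 columns; by rank–nullity, nullity = 4 − 3 = 1.

1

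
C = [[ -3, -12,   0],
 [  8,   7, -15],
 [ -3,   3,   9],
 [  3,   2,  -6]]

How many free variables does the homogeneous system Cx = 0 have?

1

Row reduce to echelon form.
R2 ← R2 + (8/3)·R1: [0, -25, -15]
R3 ← R3 − R1: [0, 15, 9]
R4 ← R4 + R1: [0, -10, -6]
R3 ← R3 + (3/5)·R2: [0, 0, 0]
R4 ← R4 − (2/5)·R2: [0, 0, 0]
2 nonzero rows, so rank(C) = 2.
C has 3 columns; by rank–nullity, nullity = 3 − 2 = 1.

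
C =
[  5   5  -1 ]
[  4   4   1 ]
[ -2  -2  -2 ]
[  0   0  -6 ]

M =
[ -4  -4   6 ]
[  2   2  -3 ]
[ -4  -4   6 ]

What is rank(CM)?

First compute CM:
[[ -6,  -6,   9],
 [-12, -12,  18],
 [ 12,  12, -18],
 [ 24,  24, -36]]
Now row reduce the product.
R2 ← R2 − (2)·R1: [0, 0, 0]
R3 ← R3 + (2)·R1: [0, 0, 0]
R4 ← R4 + (4)·R1: [0, 0, 0]
1 nonzero row, so rank(CM) = 1.

1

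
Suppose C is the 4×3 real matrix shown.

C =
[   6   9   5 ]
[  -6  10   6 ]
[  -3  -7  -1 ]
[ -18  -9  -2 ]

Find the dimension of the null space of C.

Row reduce to echelon form.
R2 ← R2 + R1: [0, 19, 11]
R3 ← R3 + (1/2)·R1: [0, -5/2, 3/2]
R4 ← R4 + (3)·R1: [0, 18, 13]
R3 ← R3 + (5/38)·R2: [0, 0, 56/19]
R4 ← R4 − (18/19)·R2: [0, 0, 49/19]
R4 ← R4 − (7/8)·R3: [0, 0, 0]
3 nonzero rows, so rank(C) = 3.
C has 3 columns; by rank–nullity, nullity = 3 − 3 = 0.

0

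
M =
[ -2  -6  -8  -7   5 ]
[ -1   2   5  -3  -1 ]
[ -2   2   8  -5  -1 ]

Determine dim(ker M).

Row reduce to echelon form.
R2 ← R2 − (1/2)·R1: [0, 5, 9, 1/2, -7/2]
R3 ← R3 − R1: [0, 8, 16, 2, -6]
R3 ← R3 − (8/5)·R2: [0, 0, 8/5, 6/5, -2/5]
3 nonzero rows, so rank(M) = 3.
M has 5 columns; by rank–nullity, nullity = 5 − 3 = 2.

2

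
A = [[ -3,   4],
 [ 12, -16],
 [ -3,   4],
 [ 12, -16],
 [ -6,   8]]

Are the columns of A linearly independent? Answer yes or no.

no

Row reduce A to echelon form.
R2 ← R2 + (4)·R1: [0, 0]
R3 ← R3 − R1: [0, 0]
R4 ← R4 + (4)·R1: [0, 0]
R5 ← R5 − (2)·R1: [0, 0]
1 pivot among 2 columns.
Only 1 < 2 pivot columns, so the columns are linearly dependent.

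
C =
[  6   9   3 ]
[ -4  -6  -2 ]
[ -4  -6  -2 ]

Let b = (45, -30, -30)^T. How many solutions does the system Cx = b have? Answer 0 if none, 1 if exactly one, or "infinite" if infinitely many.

Row reduce the augmented matrix [C | b].
R2 ← R2 + (2/3)·R1: [0, 0, 0, 0]
R3 ← R3 + (2/3)·R1: [0, 0, 0, 0]
The echelon form has 1 nonzero rows, and every pivot lies in the first 3 columns, so rank(C) = rank([C|b]) = 1.
The system is consistent.
rank = 1 < 3 unknowns, so there are infinitely many solutions.

infinite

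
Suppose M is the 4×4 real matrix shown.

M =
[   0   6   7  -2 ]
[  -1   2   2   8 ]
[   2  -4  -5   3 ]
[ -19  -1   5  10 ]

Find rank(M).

Row reduce to echelon form.
Swap R1 ↔ R2
R3 ← R3 + (2)·R1: [0, 0, -1, 19]
R4 ← R4 − (19)·R1: [0, -39, -33, -142]
R4 ← R4 + (13/2)·R2: [0, 0, 25/2, -155]
R4 ← R4 + (25/2)·R3: [0, 0, 0, 165/2]
Echelon form has 4 nonzero rows, so rank(M) = 4.

4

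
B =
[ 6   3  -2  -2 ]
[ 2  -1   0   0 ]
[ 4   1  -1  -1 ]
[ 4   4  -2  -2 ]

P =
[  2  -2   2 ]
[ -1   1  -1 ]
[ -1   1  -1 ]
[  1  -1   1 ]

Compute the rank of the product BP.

1

First compute BP:
[[  9,  -9,   9],
 [  5,  -5,   5],
 [  7,  -7,   7],
 [  4,  -4,   4]]
Now row reduce the product.
R2 ← R2 − (5/9)·R1: [0, 0, 0]
R3 ← R3 − (7/9)·R1: [0, 0, 0]
R4 ← R4 − (4/9)·R1: [0, 0, 0]
1 nonzero row, so rank(BP) = 1.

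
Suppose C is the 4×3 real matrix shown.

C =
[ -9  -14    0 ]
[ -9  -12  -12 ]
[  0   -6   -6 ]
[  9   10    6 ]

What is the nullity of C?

0

Row reduce to echelon form.
R2 ← R2 − R1: [0, 2, -12]
R4 ← R4 + R1: [0, -4, 6]
R3 ← R3 + (3)·R2: [0, 0, -42]
R4 ← R4 + (2)·R2: [0, 0, -18]
R4 ← R4 − (3/7)·R3: [0, 0, 0]
3 nonzero rows, so rank(C) = 3.
C has 3 columns; by rank–nullity, nullity = 3 − 3 = 0.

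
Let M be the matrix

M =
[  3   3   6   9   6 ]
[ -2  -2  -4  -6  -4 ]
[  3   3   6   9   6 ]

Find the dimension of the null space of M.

Row reduce to echelon form.
R2 ← R2 + (2/3)·R1: [0, 0, 0, 0, 0]
R3 ← R3 − R1: [0, 0, 0, 0, 0]
1 nonzero row, so rank(M) = 1.
M has 5 columns; by rank–nullity, nullity = 5 − 1 = 4.

4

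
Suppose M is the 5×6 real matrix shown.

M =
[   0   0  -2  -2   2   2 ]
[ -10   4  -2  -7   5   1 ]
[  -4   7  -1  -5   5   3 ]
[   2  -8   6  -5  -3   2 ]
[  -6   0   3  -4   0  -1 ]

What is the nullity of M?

Row reduce to echelon form.
Swap R1 ↔ R2
R3 ← R3 − (2/5)·R1: [0, 27/5, -1/5, -11/5, 3, 13/5]
R4 ← R4 + (1/5)·R1: [0, -36/5, 28/5, -32/5, -2, 11/5]
R5 ← R5 − (3/5)·R1: [0, -12/5, 21/5, 1/5, -3, -8/5]
Swap R2 ↔ R3
R4 ← R4 + (4/3)·R2: [0, 0, 16/3, -28/3, 2, 17/3]
R5 ← R5 + (4/9)·R2: [0, 0, 37/9, -7/9, -5/3, -4/9]
R4 ← R4 + (8/3)·R3: [0, 0, 0, -44/3, 22/3, 11]
R5 ← R5 + (37/18)·R3: [0, 0, 0, -44/9, 22/9, 11/3]
R5 ← R5 − (1/3)·R4: [0, 0, 0, 0, 0, 0]
4 nonzero rows, so rank(M) = 4.
M has 6 columns; by rank–nullity, nullity = 6 − 4 = 2.

2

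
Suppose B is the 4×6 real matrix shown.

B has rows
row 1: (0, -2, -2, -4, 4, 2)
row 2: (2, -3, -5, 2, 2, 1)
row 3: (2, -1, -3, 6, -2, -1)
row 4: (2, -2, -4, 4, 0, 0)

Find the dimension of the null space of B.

4

Row reduce to echelon form.
Swap R1 ↔ R2
R3 ← R3 − R1: [0, 2, 2, 4, -4, -2]
R4 ← R4 − R1: [0, 1, 1, 2, -2, -1]
R3 ← R3 + R2: [0, 0, 0, 0, 0, 0]
R4 ← R4 + (1/2)·R2: [0, 0, 0, 0, 0, 0]
2 nonzero rows, so rank(B) = 2.
B has 6 columns; by rank–nullity, nullity = 6 − 2 = 4.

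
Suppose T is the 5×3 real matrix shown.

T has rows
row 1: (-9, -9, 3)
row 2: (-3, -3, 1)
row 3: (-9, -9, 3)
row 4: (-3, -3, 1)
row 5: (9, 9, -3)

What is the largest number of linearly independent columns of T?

1

Row reduce to echelon form.
R2 ← R2 − (1/3)·R1: [0, 0, 0]
R3 ← R3 − R1: [0, 0, 0]
R4 ← R4 − (1/3)·R1: [0, 0, 0]
R5 ← R5 + R1: [0, 0, 0]
Echelon form has 1 nonzero row, so rank(T) = 1.
The rank gives the maximum number of linearly independent columns: 1.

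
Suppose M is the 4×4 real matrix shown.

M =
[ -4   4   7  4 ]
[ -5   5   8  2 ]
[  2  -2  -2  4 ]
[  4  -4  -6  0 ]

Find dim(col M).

2

Row reduce to echelon form.
R2 ← R2 − (5/4)·R1: [0, 0, -3/4, -3]
R3 ← R3 + (1/2)·R1: [0, 0, 3/2, 6]
R4 ← R4 + R1: [0, 0, 1, 4]
R3 ← R3 + (2)·R2: [0, 0, 0, 0]
R4 ← R4 + (4/3)·R2: [0, 0, 0, 0]
Echelon form has 2 nonzero rows, so rank(M) = 2.
The column space has dimension equal to the rank: 2.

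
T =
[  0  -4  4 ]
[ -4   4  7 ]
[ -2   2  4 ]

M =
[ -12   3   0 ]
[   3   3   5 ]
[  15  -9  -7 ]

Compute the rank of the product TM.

First compute TM:
[[ 48, -48, -48],
 [165, -63, -29],
 [ 90, -36, -18]]
Now row reduce the product.
R2 ← R2 − (55/16)·R1: [0, 102, 136]
R3 ← R3 − (15/8)·R1: [0, 54, 72]
R3 ← R3 − (9/17)·R2: [0, 0, 0]
2 nonzero rows, so rank(TM) = 2.

2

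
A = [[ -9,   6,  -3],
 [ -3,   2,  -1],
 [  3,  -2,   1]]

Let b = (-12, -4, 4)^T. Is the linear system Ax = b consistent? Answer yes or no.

yes

Row reduce the augmented matrix [A | b].
R2 ← R2 − (1/3)·R1: [0, 0, 0, 0]
R3 ← R3 + (1/3)·R1: [0, 0, 0, 0]
The echelon form has 1 nonzero rows, and every pivot lies in the first 3 columns, so rank(A) = rank([A|b]) = 1.
The system is consistent.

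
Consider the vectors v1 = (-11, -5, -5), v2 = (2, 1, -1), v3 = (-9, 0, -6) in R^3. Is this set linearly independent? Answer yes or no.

yes

Form the matrix with these vectors as rows and row reduce.
R2 ← R2 + (2/11)·R1: [0, 1/11, -21/11]
R3 ← R3 − (9/11)·R1: [0, 45/11, -21/11]
R3 ← R3 − (45)·R2: [0, 0, 84]
3 nonzero rows, so the 3 vectors span a space of dimension 3.
Since 3 = 3, the vectors are linearly independent.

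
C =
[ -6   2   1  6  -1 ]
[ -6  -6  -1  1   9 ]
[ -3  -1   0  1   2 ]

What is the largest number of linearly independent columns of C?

Row reduce to echelon form.
R2 ← R2 − R1: [0, -8, -2, -5, 10]
R3 ← R3 − (1/2)·R1: [0, -2, -1/2, -2, 5/2]
R3 ← R3 − (1/4)·R2: [0, 0, 0, -3/4, 0]
Echelon form has 3 nonzero rows, so rank(C) = 3.
The rank gives the maximum number of linearly independent columns: 3.

3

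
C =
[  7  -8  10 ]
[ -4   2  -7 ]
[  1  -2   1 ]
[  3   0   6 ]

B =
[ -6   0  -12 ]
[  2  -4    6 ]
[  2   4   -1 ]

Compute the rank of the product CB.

First compute CB:
[[-38,  72, -142],
 [ 14, -36,  67],
 [ -8,  12, -25],
 [ -6,  24, -42]]
Now row reduce the product.
R2 ← R2 + (7/19)·R1: [0, -180/19, 279/19]
R3 ← R3 − (4/19)·R1: [0, -60/19, 93/19]
R4 ← R4 − (3/19)·R1: [0, 240/19, -372/19]
R3 ← R3 − (1/3)·R2: [0, 0, 0]
R4 ← R4 + (4/3)·R2: [0, 0, 0]
2 nonzero rows, so rank(CB) = 2.

2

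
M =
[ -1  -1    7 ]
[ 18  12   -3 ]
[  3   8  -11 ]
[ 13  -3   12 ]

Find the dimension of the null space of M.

Row reduce to echelon form.
R2 ← R2 + (18)·R1: [0, -6, 123]
R3 ← R3 + (3)·R1: [0, 5, 10]
R4 ← R4 + (13)·R1: [0, -16, 103]
R3 ← R3 + (5/6)·R2: [0, 0, 225/2]
R4 ← R4 − (8/3)·R2: [0, 0, -225]
R4 ← R4 + (2)·R3: [0, 0, 0]
3 nonzero rows, so rank(M) = 3.
M has 3 columns; by rank–nullity, nullity = 3 − 3 = 0.

0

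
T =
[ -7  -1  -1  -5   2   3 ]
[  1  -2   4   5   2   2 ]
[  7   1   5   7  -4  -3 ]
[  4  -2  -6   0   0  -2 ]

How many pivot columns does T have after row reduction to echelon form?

Row reduce to echelon form.
R2 ← R2 + (1/7)·R1: [0, -15/7, 27/7, 30/7, 16/7, 17/7]
R3 ← R3 + R1: [0, 0, 4, 2, -2, 0]
R4 ← R4 + (4/7)·R1: [0, -18/7, -46/7, -20/7, 8/7, -2/7]
R4 ← R4 − (6/5)·R2: [0, 0, -56/5, -8, -8/5, -16/5]
R4 ← R4 + (14/5)·R3: [0, 0, 0, -12/5, -36/5, -16/5]
Echelon form has 4 nonzero rows, so rank(T) = 4.
Each nonzero row contributes one pivot column: 4 pivot columns.

4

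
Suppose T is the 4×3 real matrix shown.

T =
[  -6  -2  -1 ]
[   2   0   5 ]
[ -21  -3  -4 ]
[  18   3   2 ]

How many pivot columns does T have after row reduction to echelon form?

3

Row reduce to echelon form.
R2 ← R2 + (1/3)·R1: [0, -2/3, 14/3]
R3 ← R3 − (7/2)·R1: [0, 4, -1/2]
R4 ← R4 + (3)·R1: [0, -3, -1]
R3 ← R3 + (6)·R2: [0, 0, 55/2]
R4 ← R4 − (9/2)·R2: [0, 0, -22]
R4 ← R4 + (4/5)·R3: [0, 0, 0]
Echelon form has 3 nonzero rows, so rank(T) = 3.
Each nonzero row contributes one pivot column: 3 pivot columns.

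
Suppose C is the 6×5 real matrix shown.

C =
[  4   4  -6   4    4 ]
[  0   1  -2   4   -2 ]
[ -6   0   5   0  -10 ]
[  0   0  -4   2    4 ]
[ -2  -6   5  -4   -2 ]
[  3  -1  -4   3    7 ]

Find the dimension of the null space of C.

Row reduce to echelon form.
R3 ← R3 + (3/2)·R1: [0, 6, -4, 6, -4]
R5 ← R5 + (1/2)·R1: [0, -4, 2, -2, 0]
R6 ← R6 − (3/4)·R1: [0, -4, 1/2, 0, 4]
R3 ← R3 − (6)·R2: [0, 0, 8, -18, 8]
R5 ← R5 + (4)·R2: [0, 0, -6, 14, -8]
R6 ← R6 + (4)·R2: [0, 0, -15/2, 16, -4]
R4 ← R4 + (1/2)·R3: [0, 0, 0, -7, 8]
R5 ← R5 + (3/4)·R3: [0, 0, 0, 1/2, -2]
R6 ← R6 + (15/16)·R3: [0, 0, 0, -7/8, 7/2]
R5 ← R5 + (1/14)·R4: [0, 0, 0, 0, -10/7]
R6 ← R6 − (1/8)·R4: [0, 0, 0, 0, 5/2]
R6 ← R6 + (7/4)·R5: [0, 0, 0, 0, 0]
5 nonzero rows, so rank(C) = 5.
C has 5 columns; by rank–nullity, nullity = 5 − 5 = 0.

0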